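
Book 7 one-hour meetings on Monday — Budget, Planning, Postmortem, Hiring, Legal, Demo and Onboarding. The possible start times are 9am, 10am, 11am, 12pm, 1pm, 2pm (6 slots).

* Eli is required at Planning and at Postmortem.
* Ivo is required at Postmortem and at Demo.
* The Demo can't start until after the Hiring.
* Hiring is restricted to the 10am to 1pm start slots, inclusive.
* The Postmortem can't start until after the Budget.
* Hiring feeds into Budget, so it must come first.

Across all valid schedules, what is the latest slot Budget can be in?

1pm

Precedence pushes Budget to at least 11am; downstream work caps Budget at 1pm.
Budget at 1pm is achievable: Hiring=10am; Planning=9am; Postmortem=2pm; Demo=11am; Legal=9am; Budget=1pm; Onboarding=9am.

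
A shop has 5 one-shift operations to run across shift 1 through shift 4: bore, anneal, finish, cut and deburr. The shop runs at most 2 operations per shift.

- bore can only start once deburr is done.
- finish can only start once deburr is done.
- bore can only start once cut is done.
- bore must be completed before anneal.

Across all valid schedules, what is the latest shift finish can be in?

Precedence pushes finish to at least shift 2.
finish at shift 4 is achievable: bore in shift 2, deburr in shift 1, anneal in shift 3, cut in shift 1, finish in shift 4.

shift 4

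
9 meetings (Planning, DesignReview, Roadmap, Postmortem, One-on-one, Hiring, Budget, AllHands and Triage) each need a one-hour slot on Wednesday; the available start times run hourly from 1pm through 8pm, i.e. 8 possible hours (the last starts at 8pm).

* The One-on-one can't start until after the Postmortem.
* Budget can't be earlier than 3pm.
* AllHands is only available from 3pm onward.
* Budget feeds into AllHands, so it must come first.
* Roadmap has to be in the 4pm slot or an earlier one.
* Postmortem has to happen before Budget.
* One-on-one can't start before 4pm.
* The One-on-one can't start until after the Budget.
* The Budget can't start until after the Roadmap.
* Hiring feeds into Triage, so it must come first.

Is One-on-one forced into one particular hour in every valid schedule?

No

One-on-one can be 4pm (e.g. Hiring in 1pm, Roadmap in 1pm, Postmortem in 1pm, AllHands in 4pm, One-on-one in 4pm, Budget in 3pm, Triage in 2pm, Planning in 1pm, DesignReview in 1pm) or 5pm (e.g. Roadmap=1pm, DesignReview=1pm, AllHands=4pm, Hiring=1pm, Triage=2pm, Postmortem=1pm, One-on-one=5pm, Budget=3pm, Planning=1pm).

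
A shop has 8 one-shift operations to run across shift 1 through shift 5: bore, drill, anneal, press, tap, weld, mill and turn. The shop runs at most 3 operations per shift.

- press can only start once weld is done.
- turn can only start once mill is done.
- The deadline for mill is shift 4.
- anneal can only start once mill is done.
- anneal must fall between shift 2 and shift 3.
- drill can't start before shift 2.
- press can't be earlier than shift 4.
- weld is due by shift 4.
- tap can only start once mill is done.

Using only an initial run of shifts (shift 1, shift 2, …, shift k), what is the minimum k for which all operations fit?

The precedence chain requires at least 2 distinct shifts.
With at most 3 per shift and 8 operations, at least 3 shifts are needed.
press can't be placed before shift 4, so the schedule must run through at least shift 4.
4 works (last occupied shift: shift 4): for example weld=shift 1, anneal=shift 2, mill=shift 1, bore=shift 1, turn=shift 3, tap=shift 2, press=shift 4, drill=shift 2.

4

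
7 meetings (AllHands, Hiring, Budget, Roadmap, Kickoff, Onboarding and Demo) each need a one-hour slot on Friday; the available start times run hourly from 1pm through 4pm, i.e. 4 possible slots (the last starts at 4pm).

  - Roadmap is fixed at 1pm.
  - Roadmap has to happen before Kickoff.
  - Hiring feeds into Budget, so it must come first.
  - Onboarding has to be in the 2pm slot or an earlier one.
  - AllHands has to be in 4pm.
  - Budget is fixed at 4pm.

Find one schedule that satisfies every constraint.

Budget=4pm; Roadmap=1pm; Demo=1pm; AllHands=4pm; Hiring=1pm; Onboarding=1pm; Kickoff=2pm

Checking: Hiring(1pm) before Budget(4pm); Roadmap(1pm) before Kickoff(2pm); AllHands=4pm in [4pm,4pm]; Onboarding=1pm in [1pm,2pm]; Budget=4pm in [4pm,4pm]; Roadmap=1pm in [1pm,1pm].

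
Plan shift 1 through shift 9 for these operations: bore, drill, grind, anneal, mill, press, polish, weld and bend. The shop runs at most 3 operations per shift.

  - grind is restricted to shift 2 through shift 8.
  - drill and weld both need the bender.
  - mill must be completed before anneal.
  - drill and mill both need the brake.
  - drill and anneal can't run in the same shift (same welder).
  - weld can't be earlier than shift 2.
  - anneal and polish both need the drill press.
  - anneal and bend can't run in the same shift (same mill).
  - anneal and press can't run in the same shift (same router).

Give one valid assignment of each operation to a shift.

polish in shift 3; press in shift 1; grind in shift 2; bend in shift 3; drill in shift 3; weld in shift 2; anneal in shift 2; bore in shift 1; mill in shift 1

Checking: mill(shift 1) before anneal(shift 2); anneal(shift 2) != bend(shift 3); drill(shift 3) != mill(shift 1); drill(shift 3) != anneal(shift 2); anneal(shift 2) != polish(shift 3); drill(shift 3) != weld(shift 2); anneal(shift 2) != press(shift 1); grind=shift 2 in [shift 2,shift 8]; weld=shift 2 in [shift 2,shift 9]; max 3 per shift (cap 3).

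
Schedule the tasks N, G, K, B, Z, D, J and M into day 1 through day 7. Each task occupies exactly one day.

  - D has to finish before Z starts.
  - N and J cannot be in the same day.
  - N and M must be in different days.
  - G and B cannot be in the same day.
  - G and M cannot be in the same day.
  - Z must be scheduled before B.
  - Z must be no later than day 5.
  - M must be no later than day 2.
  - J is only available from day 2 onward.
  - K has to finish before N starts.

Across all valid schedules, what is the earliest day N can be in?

day 2

Precedence pushes N to at least day 2.
N at day 2 is achievable: K -> day 1, N -> day 2, J -> day 3, Z -> day 2, B -> day 3, D -> day 1, G -> day 2, M -> day 1.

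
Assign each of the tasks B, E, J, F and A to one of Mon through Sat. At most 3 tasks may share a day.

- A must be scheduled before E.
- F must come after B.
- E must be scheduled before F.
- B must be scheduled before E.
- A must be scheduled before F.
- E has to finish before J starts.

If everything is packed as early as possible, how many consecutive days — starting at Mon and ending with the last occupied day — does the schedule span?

3 days

The precedence chain requires at least 3 distinct days.
With at most 3 per day and 5 tasks, at least 2 days are needed.
3 works (last occupied day: Wed): for example J -> Wed, F -> Wed, B -> Mon, E -> Tue, A -> Mon.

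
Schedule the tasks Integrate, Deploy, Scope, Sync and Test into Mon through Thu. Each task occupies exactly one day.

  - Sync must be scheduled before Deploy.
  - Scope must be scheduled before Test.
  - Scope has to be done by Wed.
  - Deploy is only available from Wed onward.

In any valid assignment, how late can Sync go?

Downstream work caps Sync at Wed.
Sync at Wed is achievable: Integrate -> Mon, Sync -> Wed, Scope -> Mon, Deploy -> Thu, Test -> Tue.

Wed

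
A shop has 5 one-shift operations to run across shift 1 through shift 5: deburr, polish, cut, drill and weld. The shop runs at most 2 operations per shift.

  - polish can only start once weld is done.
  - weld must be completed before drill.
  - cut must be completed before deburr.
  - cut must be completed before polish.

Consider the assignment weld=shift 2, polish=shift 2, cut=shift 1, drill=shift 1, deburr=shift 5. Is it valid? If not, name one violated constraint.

cut must be completed before deburr — holds.
weld must be completed before drill — violated.
cut must be completed before polish — holds.
polish can only start once weld is done — violated.
The shop runs at most 2 operations per shift — holds.

No. weld must be completed before drill is not satisfied.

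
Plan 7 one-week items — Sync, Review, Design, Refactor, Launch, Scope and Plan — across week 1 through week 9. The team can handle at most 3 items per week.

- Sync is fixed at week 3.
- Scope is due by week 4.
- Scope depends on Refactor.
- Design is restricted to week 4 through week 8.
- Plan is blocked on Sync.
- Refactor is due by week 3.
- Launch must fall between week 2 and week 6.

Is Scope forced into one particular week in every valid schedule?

No

Scope can be week 2 (e.g. Refactor in week 1, Plan in week 4, Review in week 1, Design in week 4, Scope in week 2, Sync in week 3, Launch in week 2) or week 3 (e.g. Refactor in week 1, Review in week 1, Sync in week 3, Design in week 4, Plan in week 4, Launch in week 2, Scope in week 3).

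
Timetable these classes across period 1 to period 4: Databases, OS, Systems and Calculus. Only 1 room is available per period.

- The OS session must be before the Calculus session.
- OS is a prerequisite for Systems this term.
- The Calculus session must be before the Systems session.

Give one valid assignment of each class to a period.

Calculus in period 2; OS in period 1; Databases in period 4; Systems in period 3

Checking: OS(period 1) before Calculus(period 2); OS(period 1) before Systems(period 3); Calculus(period 2) before Systems(period 3); max 1 per period (cap 1).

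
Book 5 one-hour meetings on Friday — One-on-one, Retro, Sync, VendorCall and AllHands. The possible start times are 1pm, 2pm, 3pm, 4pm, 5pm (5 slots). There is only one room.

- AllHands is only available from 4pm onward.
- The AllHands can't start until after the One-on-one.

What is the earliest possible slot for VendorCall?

VendorCall at 1pm is achievable: Retro=3pm, Sync=5pm, AllHands=4pm, VendorCall=1pm, One-on-one=2pm.

1pm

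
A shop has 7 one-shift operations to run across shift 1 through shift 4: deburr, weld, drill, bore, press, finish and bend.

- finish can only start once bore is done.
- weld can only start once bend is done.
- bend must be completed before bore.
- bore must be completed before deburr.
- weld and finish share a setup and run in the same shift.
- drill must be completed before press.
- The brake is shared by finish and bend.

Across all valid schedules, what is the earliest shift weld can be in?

Weld must be in the same shift as finish, which can't be before shift 3, so weld is at least shift 3.
weld at shift 3 is achievable: drill=shift 1, finish=shift 3, deburr=shift 3, bore=shift 2, press=shift 2, bend=shift 1, weld=shift 3.

shift 3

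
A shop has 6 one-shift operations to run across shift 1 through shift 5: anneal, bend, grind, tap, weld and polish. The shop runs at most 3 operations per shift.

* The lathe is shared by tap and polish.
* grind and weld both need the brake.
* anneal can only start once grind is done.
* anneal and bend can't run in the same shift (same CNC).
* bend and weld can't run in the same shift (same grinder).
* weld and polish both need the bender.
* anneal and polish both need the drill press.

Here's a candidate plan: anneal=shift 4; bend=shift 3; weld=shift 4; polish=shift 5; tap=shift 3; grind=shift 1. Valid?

anneal can only start once grind is done — holds.
grind and weld both need the brake — holds.
anneal and polish both need the drill press — holds.
bend and weld can't run in the same shift (same grinder) — holds.
The lathe is shared by tap and polish — holds.
The shop runs at most 3 operations per shift — holds.
weld and polish both need the bender — holds.
anneal and bend can't run in the same shift (same CNC) — holds.

Valid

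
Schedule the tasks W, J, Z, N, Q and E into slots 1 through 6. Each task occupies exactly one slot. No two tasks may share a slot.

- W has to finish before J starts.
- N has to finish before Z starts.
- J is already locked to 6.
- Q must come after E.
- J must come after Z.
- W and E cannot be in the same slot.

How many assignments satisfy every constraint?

Splitting on W: it can be 1 (6), 2 (6), 3 (6), 4 (6), 5 (6). Listing each branch's schedules as (J, Z, N, Q, E):
W=1: (6,3,2,5,4) (6,4,2,5,3) (6,4,3,5,2) (6,5,2,4,3) (6,5,3,4,2) (6,5,4,3,2) — 6.
W=2: (6,3,1,5,4) (6,4,1,5,3) (6,4,3,5,1) (6,5,1,4,3) (6,5,3,4,1) (6,5,4,3,1) — 6.
W=3: (6,2,1,5,4) (6,4,1,5,2) (6,4,2,5,1) (6,5,1,4,2) (6,5,2,4,1) (6,5,4,2,1) — 6.
W=4: (6,2,1,5,3) (6,3,1,5,2) (6,3,2,5,1) (6,5,1,3,2) (6,5,2,3,1) (6,5,3,2,1) — 6.
W=5: (6,2,1,4,3) (6,3,1,4,2) (6,3,2,4,1) (6,4,1,3,2) (6,4,2,3,1) (6,4,3,2,1) — 6.
Summing: 6 + 6 + 6 + 6 + 6 = 30.

30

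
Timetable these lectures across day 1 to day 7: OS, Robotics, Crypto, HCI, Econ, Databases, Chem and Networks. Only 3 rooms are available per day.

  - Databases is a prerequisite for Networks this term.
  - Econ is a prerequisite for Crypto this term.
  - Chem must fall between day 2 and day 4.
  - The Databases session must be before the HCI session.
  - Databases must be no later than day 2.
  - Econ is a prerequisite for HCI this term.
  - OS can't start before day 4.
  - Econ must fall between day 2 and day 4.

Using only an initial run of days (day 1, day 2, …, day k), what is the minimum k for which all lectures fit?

The precedence chain requires at least 2 distinct days.
With at most 3 per day and 8 lectures, at least 3 days are needed.
OS can't be placed before day 4, so the schedule must run through at least day 4.
4 works (last occupied day: day 4): for example OS in day 4; Databases in day 1; Crypto in day 3; HCI in day 3; Robotics in day 1; Econ in day 2; Chem in day 2; Networks in day 2.

4 days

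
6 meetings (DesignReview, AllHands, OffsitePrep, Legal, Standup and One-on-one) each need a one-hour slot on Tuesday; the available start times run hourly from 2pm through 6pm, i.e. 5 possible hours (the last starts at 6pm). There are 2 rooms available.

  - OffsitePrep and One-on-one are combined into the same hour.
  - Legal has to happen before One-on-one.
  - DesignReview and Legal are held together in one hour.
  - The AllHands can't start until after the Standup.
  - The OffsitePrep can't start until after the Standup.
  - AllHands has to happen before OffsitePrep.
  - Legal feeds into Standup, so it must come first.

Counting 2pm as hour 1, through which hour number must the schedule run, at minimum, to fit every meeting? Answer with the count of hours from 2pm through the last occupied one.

The precedence chain requires at least 4 distinct hours.
With at most 2 per hour and 6 meetings, at least 3 hours are needed.
4 works (last occupied hour: 5pm): for example One-on-one -> 5pm; Legal -> 2pm; AllHands -> 4pm; Standup -> 3pm; DesignReview -> 2pm; OffsitePrep -> 5pm.

4 hours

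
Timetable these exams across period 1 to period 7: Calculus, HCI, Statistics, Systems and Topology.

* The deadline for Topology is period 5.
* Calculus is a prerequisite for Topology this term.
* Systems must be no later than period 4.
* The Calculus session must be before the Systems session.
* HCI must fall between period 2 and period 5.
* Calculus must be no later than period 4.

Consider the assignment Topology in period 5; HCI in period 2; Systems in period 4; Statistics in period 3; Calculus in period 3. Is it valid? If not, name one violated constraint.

The Calculus session must be before the Systems session — holds.
Calculus is a prerequisite for Topology this term — holds.
Systems must be no later than period 4 — holds.
Calculus must be no later than period 4 — holds.
The deadline for Topology is period 5 — holds.
HCI must fall between period 2 and period 5 — holds.

Yes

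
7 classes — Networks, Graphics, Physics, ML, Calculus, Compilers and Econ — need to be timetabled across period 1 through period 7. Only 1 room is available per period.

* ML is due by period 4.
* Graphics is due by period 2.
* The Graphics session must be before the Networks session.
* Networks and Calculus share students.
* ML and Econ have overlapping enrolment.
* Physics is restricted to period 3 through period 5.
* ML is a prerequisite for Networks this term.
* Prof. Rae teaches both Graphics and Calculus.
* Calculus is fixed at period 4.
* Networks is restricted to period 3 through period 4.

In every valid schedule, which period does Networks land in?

Networks's window is period 3–period 4.
Calculus is fixed at period 4, and Networks can't share a period with Calculus.
So Networks must be period 3.

period 3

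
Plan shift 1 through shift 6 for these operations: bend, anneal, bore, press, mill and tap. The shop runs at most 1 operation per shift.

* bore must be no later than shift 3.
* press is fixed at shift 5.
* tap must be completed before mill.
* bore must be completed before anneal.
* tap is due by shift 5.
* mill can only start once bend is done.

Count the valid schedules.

18

Splitting on bend: it can be shift 1 (5), shift 2 (5), shift 3 (5), shift 4 (3). Listing each branch's schedules as (anneal, bore, press, mill, tap) by shift number:
bend=shift 1: (3,2,5,6,4) (4,2,5,6,3) (4,3,5,6,2) (6,2,5,4,3) (6,3,5,4,2) — 5.
bend=shift 2: (3,1,5,6,4) (4,1,5,6,3) (4,3,5,6,1) (6,1,5,4,3) (6,3,5,4,1) — 5.
bend=shift 3: (2,1,5,6,4) (4,1,5,6,2) (4,2,5,6,1) (6,1,5,4,2) (6,2,5,4,1) — 5.
bend=shift 4: (2,1,5,6,3) (3,1,5,6,2) (3,2,5,6,1) — 3.
Summing: 5 + 5 + 5 + 3 = 18.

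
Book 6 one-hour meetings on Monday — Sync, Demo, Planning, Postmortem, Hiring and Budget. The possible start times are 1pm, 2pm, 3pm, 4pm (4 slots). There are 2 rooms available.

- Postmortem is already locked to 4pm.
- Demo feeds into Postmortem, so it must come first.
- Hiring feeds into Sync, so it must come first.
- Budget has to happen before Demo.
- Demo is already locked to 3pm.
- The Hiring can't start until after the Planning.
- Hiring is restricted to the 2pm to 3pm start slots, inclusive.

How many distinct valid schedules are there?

Splitting on Sync: it can be 3pm (2), 4pm (6). Listing each branch's schedules as (Demo, Planning, Postmortem, Hiring, Budget):
Sync=3pm: (3pm,1pm,4pm,2pm,1pm) (3pm,1pm,4pm,2pm,2pm) — 2.
Sync=4pm: (3pm,1pm,4pm,2pm,1pm) (3pm,1pm,4pm,2pm,2pm) (3pm,1pm,4pm,3pm,1pm) (3pm,1pm,4pm,3pm,2pm) (3pm,2pm,4pm,3pm,1pm) (3pm,2pm,4pm,3pm,2pm) — 6.
Summing: 2 + 6 = 8.

8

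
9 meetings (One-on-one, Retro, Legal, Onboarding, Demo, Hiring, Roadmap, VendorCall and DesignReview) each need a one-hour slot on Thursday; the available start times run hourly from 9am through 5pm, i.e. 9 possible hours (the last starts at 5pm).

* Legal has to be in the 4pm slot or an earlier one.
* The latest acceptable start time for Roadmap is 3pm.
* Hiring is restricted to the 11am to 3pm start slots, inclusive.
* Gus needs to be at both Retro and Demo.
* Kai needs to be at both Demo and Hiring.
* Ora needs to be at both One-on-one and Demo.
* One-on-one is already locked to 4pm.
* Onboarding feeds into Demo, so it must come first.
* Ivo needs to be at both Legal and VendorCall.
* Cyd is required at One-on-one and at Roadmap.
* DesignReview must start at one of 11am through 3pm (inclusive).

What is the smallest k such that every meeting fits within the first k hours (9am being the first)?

8

The precedence chain requires at least 2 distinct hours.
One-on-one can't be placed before 4pm — that is hour 8 counting from 9am — so the schedule must run through at least 8 hours.
8 works (last occupied hour: 4pm): for example Hiring -> 11am, DesignReview -> 11am, One-on-one -> 4pm, VendorCall -> 10am, Legal -> 9am, Onboarding -> 9am, Retro -> 9am, Roadmap -> 9am, Demo -> 10am.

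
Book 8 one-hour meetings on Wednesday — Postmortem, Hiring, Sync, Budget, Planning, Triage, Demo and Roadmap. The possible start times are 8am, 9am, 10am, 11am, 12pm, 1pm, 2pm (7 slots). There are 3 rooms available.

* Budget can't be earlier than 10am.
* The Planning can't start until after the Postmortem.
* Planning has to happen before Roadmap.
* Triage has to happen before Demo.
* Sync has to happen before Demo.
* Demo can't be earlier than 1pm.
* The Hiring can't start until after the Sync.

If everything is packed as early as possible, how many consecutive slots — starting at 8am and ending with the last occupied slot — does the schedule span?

6

The precedence chain requires at least 3 distinct slots.
With at most 3 per slot and 8 meetings, at least 3 slots are needed.
Demo can't be placed before 1pm — that is slot 6 counting from 8am — so the schedule must run through at least 6 slots.
6 works (last occupied slot: 1pm): for example Budget -> 10am, Planning -> 9am, Hiring -> 9am, Postmortem -> 8am, Sync -> 8am, Demo -> 1pm, Triage -> 8am, Roadmap -> 10am.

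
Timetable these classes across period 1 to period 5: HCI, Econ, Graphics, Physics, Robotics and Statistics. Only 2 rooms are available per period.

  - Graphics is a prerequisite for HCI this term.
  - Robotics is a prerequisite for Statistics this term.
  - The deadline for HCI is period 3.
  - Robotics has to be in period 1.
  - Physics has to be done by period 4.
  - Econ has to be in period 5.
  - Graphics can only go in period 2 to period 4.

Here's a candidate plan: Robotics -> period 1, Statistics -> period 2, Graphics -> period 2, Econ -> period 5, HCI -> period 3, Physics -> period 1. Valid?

Econ has to be in period 5 — holds.
Robotics has to be in period 1 — holds.
The deadline for HCI is period 3 — holds.
Graphics can only go in period 2 to period 4 — holds.
Graphics is a prerequisite for HCI this term — holds.
Only 2 rooms are available per period — holds.
Physics has to be done by period 4 — holds.
Robotics is a prerequisite for Statistics this term — holds.

Yes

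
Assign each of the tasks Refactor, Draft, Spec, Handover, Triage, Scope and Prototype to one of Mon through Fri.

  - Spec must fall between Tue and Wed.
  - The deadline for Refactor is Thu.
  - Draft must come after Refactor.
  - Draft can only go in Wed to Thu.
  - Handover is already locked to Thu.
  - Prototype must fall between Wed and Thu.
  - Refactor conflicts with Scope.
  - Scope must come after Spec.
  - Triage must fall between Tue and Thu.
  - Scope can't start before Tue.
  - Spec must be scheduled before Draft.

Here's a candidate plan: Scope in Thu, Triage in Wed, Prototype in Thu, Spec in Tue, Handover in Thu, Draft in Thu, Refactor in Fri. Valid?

Invalid. The deadline for Refactor is Thu.

Handover is already locked to Thu — holds.
Scope can't start before Tue — holds.
Spec must fall between Tue and Wed — holds.
Triage must fall between Tue and Thu — holds.
Scope must come after Spec — holds.
Prototype must fall between Wed and Thu — holds.
Draft must come after Refactor — violated.
Draft can only go in Wed to Thu — holds.
Spec must be scheduled before Draft — holds.
Refactor conflicts with Scope — holds.
The deadline for Refactor is Thu — violated.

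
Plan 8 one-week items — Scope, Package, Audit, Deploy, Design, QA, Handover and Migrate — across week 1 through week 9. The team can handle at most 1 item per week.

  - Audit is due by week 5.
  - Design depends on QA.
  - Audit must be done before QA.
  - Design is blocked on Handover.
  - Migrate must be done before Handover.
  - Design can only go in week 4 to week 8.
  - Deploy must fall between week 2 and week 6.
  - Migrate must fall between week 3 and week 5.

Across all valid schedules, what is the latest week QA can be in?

week 7

Precedence pushes QA to at least week 2; downstream work caps QA at week 7.
QA at week 7 is achievable: Deploy -> week 2; Scope -> week 5; Design -> week 8; Handover -> week 4; Audit -> week 1; Migrate -> week 3; QA -> week 7; Package -> week 6.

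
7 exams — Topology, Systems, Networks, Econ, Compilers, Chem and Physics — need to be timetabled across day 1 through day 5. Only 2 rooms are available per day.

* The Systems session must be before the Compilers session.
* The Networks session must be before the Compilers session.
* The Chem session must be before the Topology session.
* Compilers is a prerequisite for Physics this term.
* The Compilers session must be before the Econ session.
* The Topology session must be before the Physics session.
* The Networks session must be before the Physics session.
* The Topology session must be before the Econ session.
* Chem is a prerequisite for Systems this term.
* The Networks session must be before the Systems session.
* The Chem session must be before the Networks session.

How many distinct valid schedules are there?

Enumerating: Econ -> day 5; Chem -> day 1; Topology -> day 2; Physics -> day 5; Systems -> day 3; Networks -> day 2; Compilers -> day 4 | Chem in day 1, Compilers in day 4, Econ in day 5, Topology in day 3, Physics in day 5, Networks in day 2, Systems in day 3 | Physics -> day 5, Systems -> day 3, Econ -> day 5, Topology -> day 4, Chem -> day 1, Networks -> day 2, Compilers -> day 4.

3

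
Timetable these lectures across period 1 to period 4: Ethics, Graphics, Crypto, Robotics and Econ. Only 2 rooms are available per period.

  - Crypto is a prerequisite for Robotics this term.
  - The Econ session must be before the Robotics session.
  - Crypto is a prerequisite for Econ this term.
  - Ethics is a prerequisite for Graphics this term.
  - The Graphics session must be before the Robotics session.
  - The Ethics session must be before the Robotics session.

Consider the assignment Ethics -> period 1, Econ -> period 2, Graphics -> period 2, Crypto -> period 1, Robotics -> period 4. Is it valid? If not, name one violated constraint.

Yes

The Ethics session must be before the Robotics session — holds.
Crypto is a prerequisite for Robotics this term — holds.
The Econ session must be before the Robotics session — holds.
Ethics is a prerequisite for Graphics this term — holds.
Only 2 rooms are available per period — holds.
Crypto is a prerequisite for Econ this term — holds.
The Graphics session must be before the Robotics session — holds.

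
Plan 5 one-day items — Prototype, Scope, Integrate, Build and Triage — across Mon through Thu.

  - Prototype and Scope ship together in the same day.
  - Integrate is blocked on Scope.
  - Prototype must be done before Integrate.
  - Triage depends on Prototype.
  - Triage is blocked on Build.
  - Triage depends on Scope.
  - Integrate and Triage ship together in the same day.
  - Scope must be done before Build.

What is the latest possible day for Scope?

Downstream work caps Scope at Tue.
Scope at Tue is achievable: Triage=Thu; Scope=Tue; Prototype=Tue; Integrate=Thu; Build=Wed.

Tue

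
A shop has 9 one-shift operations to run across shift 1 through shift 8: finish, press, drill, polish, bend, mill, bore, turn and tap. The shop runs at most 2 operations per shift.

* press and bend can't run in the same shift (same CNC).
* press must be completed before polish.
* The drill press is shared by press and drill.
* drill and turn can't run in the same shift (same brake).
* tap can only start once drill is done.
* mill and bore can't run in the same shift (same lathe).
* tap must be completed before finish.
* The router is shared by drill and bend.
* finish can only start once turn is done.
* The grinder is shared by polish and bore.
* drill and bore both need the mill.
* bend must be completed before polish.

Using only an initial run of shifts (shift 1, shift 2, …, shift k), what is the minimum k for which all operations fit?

The precedence chain requires at least 3 distinct shifts.
With at most 2 per shift and 9 operations, at least 5 shifts are needed.
5 works (last occupied shift: shift 5): for example mill in shift 1, tap in shift 2, bore in shift 4, finish in shift 3, turn in shift 2, polish in shift 5, drill in shift 1, press in shift 3, bend in shift 4.

5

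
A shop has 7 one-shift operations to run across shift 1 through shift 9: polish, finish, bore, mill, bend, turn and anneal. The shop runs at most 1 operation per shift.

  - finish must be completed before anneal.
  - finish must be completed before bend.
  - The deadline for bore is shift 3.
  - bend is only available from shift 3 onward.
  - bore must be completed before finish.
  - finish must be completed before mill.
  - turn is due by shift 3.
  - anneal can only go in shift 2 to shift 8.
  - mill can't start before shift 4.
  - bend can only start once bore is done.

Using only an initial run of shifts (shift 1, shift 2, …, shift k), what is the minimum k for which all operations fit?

7 shifts

The precedence chain requires at least 3 distinct shifts.
With at most 1 per shift and 7 operations, at least 7 shifts are needed.
mill can't be placed before shift 4, so the schedule must run through at least shift 4.
7 works (last occupied shift: shift 7): for example finish -> shift 3, bore -> shift 1, polish -> shift 7, anneal -> shift 6, mill -> shift 4, bend -> shift 5, turn -> shift 2.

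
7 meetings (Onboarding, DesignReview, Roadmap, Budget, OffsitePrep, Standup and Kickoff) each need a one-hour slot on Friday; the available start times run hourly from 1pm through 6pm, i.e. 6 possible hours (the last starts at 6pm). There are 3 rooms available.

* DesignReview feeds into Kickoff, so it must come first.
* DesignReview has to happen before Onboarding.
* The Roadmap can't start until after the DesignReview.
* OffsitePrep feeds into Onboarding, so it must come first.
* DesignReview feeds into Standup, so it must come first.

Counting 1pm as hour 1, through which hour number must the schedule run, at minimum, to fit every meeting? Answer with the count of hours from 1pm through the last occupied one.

The precedence chain requires at least 2 distinct hours.
With at most 3 per hour and 7 meetings, at least 3 hours are needed.
3 works (last occupied hour: 3pm): for example Onboarding=2pm, Kickoff=3pm, OffsitePrep=1pm, Budget=1pm, Standup=2pm, Roadmap=2pm, DesignReview=1pm.

3 hours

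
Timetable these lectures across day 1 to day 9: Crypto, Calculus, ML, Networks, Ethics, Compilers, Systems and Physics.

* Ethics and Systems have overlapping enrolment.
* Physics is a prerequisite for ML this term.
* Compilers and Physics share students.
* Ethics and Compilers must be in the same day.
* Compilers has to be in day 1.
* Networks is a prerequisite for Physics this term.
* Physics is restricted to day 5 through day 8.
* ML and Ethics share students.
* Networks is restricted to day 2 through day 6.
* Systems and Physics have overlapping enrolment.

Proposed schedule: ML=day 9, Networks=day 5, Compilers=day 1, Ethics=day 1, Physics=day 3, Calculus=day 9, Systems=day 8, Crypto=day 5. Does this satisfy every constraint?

Compilers and Physics share students — holds.
Networks is a prerequisite for Physics this term — violated.
ML and Ethics share students — holds.
Physics is a prerequisite for ML this term — holds.
Ethics and Compilers must be in the same day — holds.
Systems and Physics have overlapping enrolment — holds.
Networks is restricted to day 2 through day 6 — holds.
Physics is restricted to day 5 through day 8 — violated.
Ethics and Systems have overlapping enrolment — holds.
Compilers has to be in day 1 — holds.

Invalid. Physics is restricted to day 5 through day 8.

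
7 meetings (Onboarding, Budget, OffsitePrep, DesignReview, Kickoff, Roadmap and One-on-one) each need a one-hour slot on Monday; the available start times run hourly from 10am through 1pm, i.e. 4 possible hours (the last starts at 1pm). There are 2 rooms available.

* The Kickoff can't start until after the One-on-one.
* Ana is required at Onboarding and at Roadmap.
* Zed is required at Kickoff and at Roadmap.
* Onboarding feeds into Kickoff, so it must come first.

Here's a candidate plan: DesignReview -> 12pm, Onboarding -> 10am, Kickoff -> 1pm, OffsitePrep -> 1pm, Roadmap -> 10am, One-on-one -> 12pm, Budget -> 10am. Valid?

Invalid. Ana is required at Onboarding and at Roadmap.

There are 2 rooms available — violated.
Zed is required at Kickoff and at Roadmap — holds.
Ana is required at Onboarding and at Roadmap — violated.
Onboarding feeds into Kickoff, so it must come first — holds.
The Kickoff can't start until after the One-on-one — holds.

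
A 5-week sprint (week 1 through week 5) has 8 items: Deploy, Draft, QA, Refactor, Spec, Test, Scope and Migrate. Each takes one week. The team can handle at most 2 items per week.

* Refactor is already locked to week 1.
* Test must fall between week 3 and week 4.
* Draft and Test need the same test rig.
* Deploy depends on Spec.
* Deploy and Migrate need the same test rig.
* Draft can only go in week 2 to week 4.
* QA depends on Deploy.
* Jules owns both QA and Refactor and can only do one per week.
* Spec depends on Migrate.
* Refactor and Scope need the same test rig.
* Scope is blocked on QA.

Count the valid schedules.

4

Enumerating: Test in week 3, Scope in week 5, QA in week 4, Spec in week 2, Migrate in week 1, Draft in week 2, Refactor in week 1, Deploy in week 3 | Refactor -> week 1; Spec -> week 2; Draft -> week 4; Test -> week 3; QA -> week 4; Scope -> week 5; Migrate -> week 1; Deploy -> week 3 | Draft=week 2, Migrate=week 1, Refactor=week 1, Spec=week 2, Deploy=week 3, QA=week 4, Test=week 4, Scope=week 5 | Test -> week 4; Scope -> week 5; Refactor -> week 1; Draft -> week 3; Migrate -> week 1; QA -> week 4; Spec -> week 2; Deploy -> week 3.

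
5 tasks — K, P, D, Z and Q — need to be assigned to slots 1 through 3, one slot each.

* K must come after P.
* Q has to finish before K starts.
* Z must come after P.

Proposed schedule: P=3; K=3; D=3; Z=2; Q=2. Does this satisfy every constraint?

Q has to finish before K starts — holds.
K must come after P — violated.
Z must come after P — violated.

Invalid. Z must come after P.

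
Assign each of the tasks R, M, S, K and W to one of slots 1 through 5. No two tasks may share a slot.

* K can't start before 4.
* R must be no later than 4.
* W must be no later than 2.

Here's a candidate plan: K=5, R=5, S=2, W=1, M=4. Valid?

K can't start before 4 — holds.
W must be no later than 2 — holds.
No two tasks may share a slot — violated.
R must be no later than 4 — violated.

No — it violates: R must be no later than 4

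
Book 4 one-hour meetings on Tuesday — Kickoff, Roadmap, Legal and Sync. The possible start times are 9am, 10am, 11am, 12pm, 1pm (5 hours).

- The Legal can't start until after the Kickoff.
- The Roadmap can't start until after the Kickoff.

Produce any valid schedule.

Legal=10am, Roadmap=10am, Sync=9am, Kickoff=9am

Checking: Kickoff(9am) before Legal(10am); Kickoff(9am) before Roadmap(10am).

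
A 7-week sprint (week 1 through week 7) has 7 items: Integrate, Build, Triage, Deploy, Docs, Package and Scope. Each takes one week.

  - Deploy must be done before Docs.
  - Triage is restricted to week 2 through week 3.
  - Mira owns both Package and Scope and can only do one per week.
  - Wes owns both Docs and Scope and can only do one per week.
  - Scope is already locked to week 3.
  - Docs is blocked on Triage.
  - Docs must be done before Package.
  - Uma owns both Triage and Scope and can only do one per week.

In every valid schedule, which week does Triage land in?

week 2

Triage's window is week 2–week 3.
Scope is fixed at week 3, and Triage can't share a week with Scope.
So Triage must be week 2.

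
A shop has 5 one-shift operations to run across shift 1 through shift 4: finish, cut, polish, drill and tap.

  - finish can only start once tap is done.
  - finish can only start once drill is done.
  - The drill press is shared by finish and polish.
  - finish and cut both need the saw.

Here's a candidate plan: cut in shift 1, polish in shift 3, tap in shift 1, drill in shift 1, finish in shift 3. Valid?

No — it violates: The drill press is shared by finish and polish

finish can only start once drill is done — holds.
The drill press is shared by finish and polish — violated.
finish and cut both need the saw — holds.
finish can only start once tap is done — holds.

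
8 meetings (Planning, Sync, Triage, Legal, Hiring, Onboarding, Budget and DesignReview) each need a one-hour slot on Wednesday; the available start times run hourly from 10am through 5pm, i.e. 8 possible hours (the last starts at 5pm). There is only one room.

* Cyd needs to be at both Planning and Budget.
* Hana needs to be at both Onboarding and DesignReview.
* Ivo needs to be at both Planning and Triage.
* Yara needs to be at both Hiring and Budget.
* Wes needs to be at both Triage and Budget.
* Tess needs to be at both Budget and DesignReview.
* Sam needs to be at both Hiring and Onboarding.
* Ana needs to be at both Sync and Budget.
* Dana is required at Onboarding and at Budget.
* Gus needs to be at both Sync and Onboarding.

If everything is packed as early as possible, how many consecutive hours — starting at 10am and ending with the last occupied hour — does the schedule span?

With at most 1 per hour and 8 meetings, at least 8 hours are needed.
8 works (last occupied hour: 5pm): for example Planning -> 10am, Legal -> 1pm, Hiring -> 2pm, Onboarding -> 3pm, DesignReview -> 5pm, Sync -> 11am, Triage -> 12pm, Budget -> 4pm.

8 hours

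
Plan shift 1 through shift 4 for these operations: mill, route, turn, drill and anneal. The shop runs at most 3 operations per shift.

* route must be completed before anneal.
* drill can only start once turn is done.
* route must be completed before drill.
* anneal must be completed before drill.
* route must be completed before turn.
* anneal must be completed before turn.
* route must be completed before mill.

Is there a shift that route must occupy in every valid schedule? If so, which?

shift 1

Downstream work caps route at shift 1.
So route is pinned to shift 1.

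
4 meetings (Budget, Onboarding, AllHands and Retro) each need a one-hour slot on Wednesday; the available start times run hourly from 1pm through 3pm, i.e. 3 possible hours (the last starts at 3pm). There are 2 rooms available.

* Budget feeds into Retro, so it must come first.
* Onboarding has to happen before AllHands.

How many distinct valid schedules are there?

9

Splitting on Budget: it can be 1pm (6), 2pm (3). Listing each branch's schedules as (Onboarding, AllHands, Retro):
Budget=1pm: (1pm,2pm,2pm) (1pm,2pm,3pm) (1pm,3pm,2pm) (1pm,3pm,3pm) (2pm,3pm,2pm) (2pm,3pm,3pm) — 6.
Budget=2pm: (1pm,2pm,3pm) (1pm,3pm,3pm) (2pm,3pm,3pm) — 3.
Summing: 6 + 3 = 9.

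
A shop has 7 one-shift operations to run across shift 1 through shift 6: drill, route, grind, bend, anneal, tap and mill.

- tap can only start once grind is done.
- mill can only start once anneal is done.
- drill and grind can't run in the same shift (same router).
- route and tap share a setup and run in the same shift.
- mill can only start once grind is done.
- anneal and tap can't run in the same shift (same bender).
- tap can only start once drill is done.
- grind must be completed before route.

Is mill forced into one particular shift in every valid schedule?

No

mill can be shift 2 (e.g. bend -> shift 1; tap -> shift 3; anneal -> shift 1; mill -> shift 2; drill -> shift 2; grind -> shift 1; route -> shift 3) or shift 3 (e.g. mill -> shift 3; bend -> shift 1; anneal -> shift 1; route -> shift 3; tap -> shift 3; grind -> shift 1; drill -> shift 2).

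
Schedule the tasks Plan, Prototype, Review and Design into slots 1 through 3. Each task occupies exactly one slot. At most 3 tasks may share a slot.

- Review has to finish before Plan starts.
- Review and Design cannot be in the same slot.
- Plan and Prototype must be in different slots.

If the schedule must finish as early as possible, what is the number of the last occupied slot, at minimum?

The precedence chain requires at least 2 distinct slots.
With at most 3 per slot and 4 tasks, at least 2 slots are needed.
2 works (last occupied slot: 2): for example Review=1; Plan=2; Prototype=1; Design=2.

2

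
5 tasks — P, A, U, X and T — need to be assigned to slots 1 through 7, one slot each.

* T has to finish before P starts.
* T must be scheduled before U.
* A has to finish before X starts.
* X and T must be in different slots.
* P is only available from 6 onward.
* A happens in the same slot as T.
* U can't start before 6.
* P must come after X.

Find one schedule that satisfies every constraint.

A in 1, X in 2, U in 6, T in 1, P in 6

Checking: T(1) before P(6); A(1) before X(2); T(1) before U(6); X(2) before P(6); X(2) != T(1); A = T = 1; U=6 in [6,7]; P=6 in [6,7].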